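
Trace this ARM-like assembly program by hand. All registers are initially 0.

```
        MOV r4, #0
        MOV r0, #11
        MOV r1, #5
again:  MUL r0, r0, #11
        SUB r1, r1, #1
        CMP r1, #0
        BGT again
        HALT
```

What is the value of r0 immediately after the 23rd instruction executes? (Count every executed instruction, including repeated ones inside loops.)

r4=0
r0=11
r1=5
r0=11*11=121
r1=5-1=4
CMP r1, #0  (cmp 4,0)
BGT again: taken
r0=121*11=1331
r1=4-1=3
CMP r1, #0  (cmp 3,0)
BGT again: taken
r0=1331*11=14641
r1=3-1=2
CMP r1, #0  (cmp 2,0)
BGT again: taken
r0=14641*11=161051
r1=2-1=1
CMP r1, #0  (cmp 1,0)
BGT again: taken
r0=161051*11=1771561
r1=1-1=0
CMP r1, #0  (cmp 0,0)
BGT again: not taken
After step 23: r0 = 1771561.

1771561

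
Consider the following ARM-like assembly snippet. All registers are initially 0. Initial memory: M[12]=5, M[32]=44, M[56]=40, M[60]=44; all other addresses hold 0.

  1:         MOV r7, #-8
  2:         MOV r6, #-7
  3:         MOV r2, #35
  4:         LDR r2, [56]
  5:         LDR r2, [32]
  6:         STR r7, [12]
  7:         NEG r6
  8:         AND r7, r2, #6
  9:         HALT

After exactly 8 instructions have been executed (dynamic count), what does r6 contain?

r7=-8
r6=-7
r2=35
r2=M[56]=40
r2=M[32]=44
STR r7, [12] → M[12]=-8
r6=-(-7)=7
r7=44&6=4
After step 8: r6 = 7.

7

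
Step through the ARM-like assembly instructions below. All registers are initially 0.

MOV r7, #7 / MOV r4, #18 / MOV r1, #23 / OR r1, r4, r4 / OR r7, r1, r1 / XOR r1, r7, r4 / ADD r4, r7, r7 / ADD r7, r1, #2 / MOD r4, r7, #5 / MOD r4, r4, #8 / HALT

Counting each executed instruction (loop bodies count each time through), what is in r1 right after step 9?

0

after MOV r7, #7: r7=7
after MOV r4, #18: r4=18
after MOV r1, #23: r1=23
after OR r1, r4, r4: r1=18|18=18
after OR r7, r1, r1: r7=18|18=18
after XOR r1, r7, r4: r1=18^18=0
after ADD r4, r7, r7: r4=18+18=36
after ADD r7, r1, #2: r7=0+2=2
after MOD r4, r7, #5: r4=2%5=2
After step 9: r1 = 0.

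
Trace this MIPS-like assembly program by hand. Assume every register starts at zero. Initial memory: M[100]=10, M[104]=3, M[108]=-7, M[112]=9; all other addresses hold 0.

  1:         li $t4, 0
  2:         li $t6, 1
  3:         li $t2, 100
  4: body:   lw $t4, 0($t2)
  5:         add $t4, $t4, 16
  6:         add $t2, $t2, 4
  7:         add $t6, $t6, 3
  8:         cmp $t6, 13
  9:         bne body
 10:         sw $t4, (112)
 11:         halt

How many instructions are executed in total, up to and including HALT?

29

after li $t4, 0: $t4=0
after li $t6, 1: $t6=1
after li $t2, 100: $t2=100
after lw $t4, 0($t2): $t4=M[100]=10
after add $t4, $t4, 16: $t4=10+16=26
after add $t2, $t2, 4: $t2=100+4=104
after add $t6, $t6, 3: $t6=1+3=4
cmp $t6, 13  (cmp 4,13)
bne body: taken
after lw $t4, 0($t2): $t4=M[104]=3
after add $t4, $t4, 16: $t4=3+16=19
after add $t2, $t2, 4: $t2=104+4=108
after add $t6, $t6, 3: $t6=4+3=7
cmp $t6, 13  (cmp 7,13)
bne body: taken
after lw $t4, 0($t2): $t4=M[108]=-7
after add $t4, $t4, 16: $t4=(-7)+16=9
after add $t2, $t2, 4: $t2=108+4=112
after add $t6, $t6, 3: $t6=7+3=10
cmp $t6, 13  (cmp 10,13)
bne body: taken
after lw $t4, 0($t2): $t4=M[112]=9
after add $t4, $t4, 16: $t4=9+16=25
after add $t2, $t2, 4: $t2=112+4=116
after add $t6, $t6, 3: $t6=10+3=13
cmp $t6, 13  (cmp 13,13)
bne body: not taken
sw $t4, (112) → M[112]=25
halt.
Total executed instructions: 29.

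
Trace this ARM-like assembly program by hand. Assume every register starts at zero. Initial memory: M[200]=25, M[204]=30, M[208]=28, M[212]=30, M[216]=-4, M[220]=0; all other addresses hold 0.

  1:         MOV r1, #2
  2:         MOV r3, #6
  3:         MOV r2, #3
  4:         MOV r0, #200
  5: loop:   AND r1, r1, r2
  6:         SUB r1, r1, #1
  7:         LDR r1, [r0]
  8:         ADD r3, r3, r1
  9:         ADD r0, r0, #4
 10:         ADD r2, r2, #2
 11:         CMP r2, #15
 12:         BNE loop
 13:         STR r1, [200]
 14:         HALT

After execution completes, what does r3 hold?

r1=2
r3=6
r2=3
r0=200
r1=2&3=2
r1=2-1=1
r1=M[200]=25
r3=6+25=31
r0=200+4=204
r2=3+2=5
CMP r2, #15  (cmp 5,15)
BNE loop: taken
r1=25&5=1
r1=1-1=0
r1=M[204]=30
r3=31+30=61
r0=204+4=208
r2=5+2=7
CMP r2, #15  (cmp 7,15)
BNE loop: taken
r1=30&7=6
r1=6-1=5
r1=M[208]=28
r3=61+28=89
r0=208+4=212
r2=7+2=9
CMP r2, #15  (cmp 9,15)
BNE loop: taken
r1=28&9=8
r1=8-1=7
r1=M[212]=30
r3=89+30=119
r0=212+4=216
r2=9+2=11
CMP r2, #15  (cmp 11,15)
BNE loop: taken
r1=30&11=10
r1=10-1=9
r1=M[216]=-4
r3=119+(-4)=115
r0=216+4=220
r2=11+2=13
CMP r2, #15  (cmp 13,15)
BNE loop: taken
r1=(-4)&13=12
r1=12-1=11
r1=M[220]=0
r3=115+0=115
r0=220+4=224
r2=13+2=15
CMP r2, #15  (cmp 15,15)
BNE loop: not taken
STR r1, [200] → M[200]=0
halt.

115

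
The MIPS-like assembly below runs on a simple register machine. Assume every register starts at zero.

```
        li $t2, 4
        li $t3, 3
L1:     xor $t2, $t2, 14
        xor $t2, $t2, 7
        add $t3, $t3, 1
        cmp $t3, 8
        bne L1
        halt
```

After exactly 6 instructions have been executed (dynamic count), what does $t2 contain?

13

$t2=4
$t3=3
$t2=4^14=10
$t2=10^7=13
$t3=3+1=4
cmp $t3, 8  (cmp 4,8)
After step 6: $t2 = 13.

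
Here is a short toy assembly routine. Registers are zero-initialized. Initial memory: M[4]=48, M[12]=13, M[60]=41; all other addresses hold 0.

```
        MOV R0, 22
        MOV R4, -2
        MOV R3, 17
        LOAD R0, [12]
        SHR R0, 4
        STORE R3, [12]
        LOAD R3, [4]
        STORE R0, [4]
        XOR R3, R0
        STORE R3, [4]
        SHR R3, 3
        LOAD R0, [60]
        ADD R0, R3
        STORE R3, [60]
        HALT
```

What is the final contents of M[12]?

17

after MOV R0, 22: R0=22
after MOV R4, -2: R4=-2
after MOV R3, 17: R3=17
after LOAD R0, [12]: R0=M[12]=13
after SHR R0, 4: R0=13>>4=0
STORE R3, [12] → M[12]=17
after LOAD R3, [4]: R3=M[4]=48
STORE R0, [4] → M[4]=0
after XOR R3, R0: R3=48^0=48
STORE R3, [4] → M[4]=48
after SHR R3, 3: R3=48>>3=6
after LOAD R0, [60]: R0=M[60]=41
after ADD R0, R3: R0=41+6=47
STORE R3, [60] → M[60]=6
halt.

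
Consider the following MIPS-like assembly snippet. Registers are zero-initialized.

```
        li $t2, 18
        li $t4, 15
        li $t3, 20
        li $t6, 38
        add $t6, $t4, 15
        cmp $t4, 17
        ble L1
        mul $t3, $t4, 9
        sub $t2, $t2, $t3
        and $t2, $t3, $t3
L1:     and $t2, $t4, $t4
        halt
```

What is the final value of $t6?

li $t2, 18 → $t2=18
li $t4, 15 → $t4=15
li $t3, 20 → $t3=20
li $t6, 38 → $t6=38
add $t6, $t4, 15 → $t6=15+15=30
cmp $t4, 17  (cmp 15,17)
ble L1: taken
and $t2, $t4, $t4 → $t2=15&15=15
halt.

30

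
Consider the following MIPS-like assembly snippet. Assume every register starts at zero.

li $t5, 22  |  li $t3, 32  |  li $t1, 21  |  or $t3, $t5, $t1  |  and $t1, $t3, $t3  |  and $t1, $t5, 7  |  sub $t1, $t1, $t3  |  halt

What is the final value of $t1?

-17

li $t5, 22 → $t5=22
li $t3, 32 → $t3=32
li $t1, 21 → $t1=21
or $t3, $t5, $t1 → $t3=22|21=23
and $t1, $t3, $t3 → $t1=23&23=23
and $t1, $t5, 7 → $t1=22&7=6
sub $t1, $t1, $t3 → $t1=6-23=-17
halt.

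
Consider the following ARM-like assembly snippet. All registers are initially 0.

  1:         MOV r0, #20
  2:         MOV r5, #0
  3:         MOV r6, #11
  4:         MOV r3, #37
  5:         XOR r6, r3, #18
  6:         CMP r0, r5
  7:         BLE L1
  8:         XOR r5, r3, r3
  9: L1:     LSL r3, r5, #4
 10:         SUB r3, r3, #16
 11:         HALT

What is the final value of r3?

after MOV r0, #20: r0=20
after MOV r5, #0: r5=0
after MOV r6, #11: r6=11
after MOV r3, #37: r3=37
after XOR r6, r3, #18: r6=37^18=55
CMP r0, r5  (cmp 20,0)
BLE L1: not taken
after XOR r5, r3, r3: r5=37^37=0
after LSL r3, r5, #4: r3=0<<4=0
after SUB r3, r3, #16: r3=0-16=-16
halt.

-16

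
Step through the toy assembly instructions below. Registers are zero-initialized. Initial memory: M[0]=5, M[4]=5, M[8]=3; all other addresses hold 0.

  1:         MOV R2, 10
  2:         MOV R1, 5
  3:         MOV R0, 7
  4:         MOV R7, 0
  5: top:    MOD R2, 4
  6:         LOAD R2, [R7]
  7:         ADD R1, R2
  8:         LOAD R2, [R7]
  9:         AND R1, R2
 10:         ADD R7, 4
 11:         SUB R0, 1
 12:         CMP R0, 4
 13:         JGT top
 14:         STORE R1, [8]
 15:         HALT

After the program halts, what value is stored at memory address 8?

0

MOV R2, 10 → R2=10
MOV R1, 5 → R1=5
MOV R0, 7 → R0=7
MOV R7, 0 → R7=0
MOD R2, 4 → R2=10%4=2
LOAD R2, [R7] → R2=M[0]=5
ADD R1, R2 → R1=5+5=10
LOAD R2, [R7] → R2=M[0]=5
AND R1, R2 → R1=10&5=0
ADD R7, 4 → R7=0+4=4
SUB R0, 1 → R0=7-1=6
CMP R0, 4  (cmp 6,4)
JGT top: taken
MOD R2, 4 → R2=5%4=1
LOAD R2, [R7] → R2=M[4]=5
ADD R1, R2 → R1=0+5=5
LOAD R2, [R7] → R2=M[4]=5
AND R1, R2 → R1=5&5=5
ADD R7, 4 → R7=4+4=8
SUB R0, 1 → R0=6-1=5
CMP R0, 4  (cmp 5,4)
JGT top: taken
MOD R2, 4 → R2=5%4=1
LOAD R2, [R7] → R2=M[8]=3
ADD R1, R2 → R1=5+3=8
LOAD R2, [R7] → R2=M[8]=3
AND R1, R2 → R1=8&3=0
ADD R7, 4 → R7=8+4=12
SUB R0, 1 → R0=5-1=4
CMP R0, 4  (cmp 4,4)
JGT top: not taken
STORE R1, [8] → M[8]=0
halt.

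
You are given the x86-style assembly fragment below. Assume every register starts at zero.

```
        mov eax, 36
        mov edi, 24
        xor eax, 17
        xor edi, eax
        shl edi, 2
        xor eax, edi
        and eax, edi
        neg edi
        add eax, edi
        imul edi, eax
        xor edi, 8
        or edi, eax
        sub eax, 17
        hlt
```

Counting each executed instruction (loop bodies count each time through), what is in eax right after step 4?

53

mov eax, 36 → eax=36
mov edi, 24 → edi=24
xor eax, 17 → eax=36^17=53
xor edi, eax → edi=24^53=45
After step 4: eax = 53.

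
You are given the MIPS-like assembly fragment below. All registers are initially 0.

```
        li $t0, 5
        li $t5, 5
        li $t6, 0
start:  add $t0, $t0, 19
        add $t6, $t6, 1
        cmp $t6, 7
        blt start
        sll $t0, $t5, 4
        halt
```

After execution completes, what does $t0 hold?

80

li $t0, 5 → $t0=5
li $t5, 5 → $t5=5
li $t6, 0 → $t6=0
add $t0, $t0, 19 → $t0=5+19=24
add $t6, $t6, 1 → $t6=0+1=1
cmp $t6, 7  (cmp 1,7)
blt start: taken
add $t0, $t0, 19 → $t0=24+19=43
add $t6, $t6, 1 → $t6=1+1=2
cmp $t6, 7  (cmp 2,7)
blt start: taken
add $t0, $t0, 19 → $t0=43+19=62
add $t6, $t6, 1 → $t6=2+1=3
cmp $t6, 7  (cmp 3,7)
blt start: taken
add $t0, $t0, 19 → $t0=62+19=81
add $t6, $t6, 1 → $t6=3+1=4
cmp $t6, 7  (cmp 4,7)
blt start: taken
add $t0, $t0, 19 → $t0=81+19=100
add $t6, $t6, 1 → $t6=4+1=5
cmp $t6, 7  (cmp 5,7)
blt start: taken
add $t0, $t0, 19 → $t0=100+19=119
add $t6, $t6, 1 → $t6=5+1=6
cmp $t6, 7  (cmp 6,7)
blt start: taken
add $t0, $t0, 19 → $t0=119+19=138
add $t6, $t6, 1 → $t6=6+1=7
cmp $t6, 7  (cmp 7,7)
blt start: not taken
sll $t0, $t5, 4 → $t0=5<<4=80
halt.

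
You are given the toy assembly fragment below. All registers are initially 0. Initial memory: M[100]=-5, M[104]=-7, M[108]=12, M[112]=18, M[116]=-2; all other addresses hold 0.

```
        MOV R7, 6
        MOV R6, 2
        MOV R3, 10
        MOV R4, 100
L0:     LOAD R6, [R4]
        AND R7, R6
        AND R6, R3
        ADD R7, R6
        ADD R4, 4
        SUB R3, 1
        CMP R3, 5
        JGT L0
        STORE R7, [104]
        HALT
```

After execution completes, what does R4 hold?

after MOV R7, 6: R7=6
after MOV R6, 2: R6=2
after MOV R3, 10: R3=10
after MOV R4, 100: R4=100
after LOAD R6, [R4]: R6=M[100]=-5
after AND R7, R6: R7=6&(-5)=2
after AND R6, R3: R6=(-5)&10=10
after ADD R7, R6: R7=2+10=12
after ADD R4, 4: R4=100+4=104
after SUB R3, 1: R3=10-1=9
CMP R3, 5  (cmp 9,5)
JGT L0: taken
after LOAD R6, [R4]: R6=M[104]=-7
after AND R7, R6: R7=12&(-7)=8
after AND R6, R3: R6=(-7)&9=9
after ADD R7, R6: R7=8+9=17
after ADD R4, 4: R4=104+4=108
after SUB R3, 1: R3=9-1=8
CMP R3, 5  (cmp 8,5)
JGT L0: taken
after LOAD R6, [R4]: R6=M[108]=12
after AND R7, R6: R7=17&12=0
after AND R6, R3: R6=12&8=8
after ADD R7, R6: R7=0+8=8
after ADD R4, 4: R4=108+4=112
after SUB R3, 1: R3=8-1=7
CMP R3, 5  (cmp 7,5)
JGT L0: taken
after LOAD R6, [R4]: R6=M[112]=18
after AND R7, R6: R7=8&18=0
after AND R6, R3: R6=18&7=2
after ADD R7, R6: R7=0+2=2
after ADD R4, 4: R4=112+4=116
after SUB R3, 1: R3=7-1=6
CMP R3, 5  (cmp 6,5)
JGT L0: taken
after LOAD R6, [R4]: R6=M[116]=-2
after AND R7, R6: R7=2&(-2)=2
after AND R6, R3: R6=(-2)&6=6
after ADD R7, R6: R7=2+6=8
after ADD R4, 4: R4=116+4=120
after SUB R3, 1: R3=6-1=5
CMP R3, 5  (cmp 5,5)
JGT L0: not taken
STORE R7, [104] → M[104]=8
halt.

120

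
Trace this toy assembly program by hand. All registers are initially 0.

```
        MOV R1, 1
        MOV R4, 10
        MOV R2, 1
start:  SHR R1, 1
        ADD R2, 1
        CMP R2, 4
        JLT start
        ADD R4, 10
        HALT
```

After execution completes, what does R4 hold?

20

after MOV R1, 1: R1=1
after MOV R4, 10: R4=10
after MOV R2, 1: R2=1
after SHR R1, 1: R1=1>>1=0
after ADD R2, 1: R2=1+1=2
CMP R2, 4  (cmp 2,4)
JLT start: taken
after SHR R1, 1: R1=0>>1=0
after ADD R2, 1: R2=2+1=3
CMP R2, 4  (cmp 3,4)
JLT start: taken
after SHR R1, 1: R1=0>>1=0
after ADD R2, 1: R2=3+1=4
CMP R2, 4  (cmp 4,4)
JLT start: not taken
after ADD R4, 10: R4=10+10=20
halt.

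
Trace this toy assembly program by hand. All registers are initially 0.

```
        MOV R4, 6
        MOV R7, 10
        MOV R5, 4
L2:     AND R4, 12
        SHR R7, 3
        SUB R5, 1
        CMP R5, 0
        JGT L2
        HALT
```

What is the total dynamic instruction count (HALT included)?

24

MOV R4, 6 → R4=6
MOV R7, 10 → R7=10
MOV R5, 4 → R5=4
AND R4, 12 → R4=6&12=4
SHR R7, 3 → R7=10>>3=1
SUB R5, 1 → R5=4-1=3
CMP R5, 0  (cmp 3,0)
JGT L2: taken
AND R4, 12 → R4=4&12=4
SHR R7, 3 → R7=1>>3=0
SUB R5, 1 → R5=3-1=2
CMP R5, 0  (cmp 2,0)
JGT L2: taken
AND R4, 12 → R4=4&12=4
SHR R7, 3 → R7=0>>3=0
SUB R5, 1 → R5=2-1=1
CMP R5, 0  (cmp 1,0)
JGT L2: taken
AND R4, 12 → R4=4&12=4
SHR R7, 3 → R7=0>>3=0
SUB R5, 1 → R5=1-1=0
CMP R5, 0  (cmp 0,0)
JGT L2: not taken
halt.
Total executed instructions: 24.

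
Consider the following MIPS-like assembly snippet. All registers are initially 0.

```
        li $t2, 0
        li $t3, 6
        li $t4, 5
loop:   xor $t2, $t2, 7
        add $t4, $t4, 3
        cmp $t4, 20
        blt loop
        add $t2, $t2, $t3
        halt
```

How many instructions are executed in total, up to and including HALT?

25

after li $t2, 0: $t2=0
after li $t3, 6: $t3=6
after li $t4, 5: $t4=5
after xor $t2, $t2, 7: $t2=0^7=7
after add $t4, $t4, 3: $t4=5+3=8
cmp $t4, 20  (cmp 8,20)
blt loop: taken
after xor $t2, $t2, 7: $t2=7^7=0
after add $t4, $t4, 3: $t4=8+3=11
cmp $t4, 20  (cmp 11,20)
blt loop: taken
after xor $t2, $t2, 7: $t2=0^7=7
after add $t4, $t4, 3: $t4=11+3=14
cmp $t4, 20  (cmp 14,20)
blt loop: taken
after xor $t2, $t2, 7: $t2=7^7=0
after add $t4, $t4, 3: $t4=14+3=17
cmp $t4, 20  (cmp 17,20)
blt loop: taken
after xor $t2, $t2, 7: $t2=0^7=7
after add $t4, $t4, 3: $t4=17+3=20
cmp $t4, 20  (cmp 20,20)
blt loop: not taken
after add $t2, $t2, $t3: $t2=7+6=13
halt.
Total executed instructions: 25.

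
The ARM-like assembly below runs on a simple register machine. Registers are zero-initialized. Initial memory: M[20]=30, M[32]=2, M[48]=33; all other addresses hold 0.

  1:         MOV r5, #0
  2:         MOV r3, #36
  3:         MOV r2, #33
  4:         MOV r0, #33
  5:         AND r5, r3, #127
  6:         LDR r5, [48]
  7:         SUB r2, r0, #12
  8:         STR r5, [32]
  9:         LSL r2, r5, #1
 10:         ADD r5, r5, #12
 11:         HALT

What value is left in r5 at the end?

MOV r5, #0 → r5=0
MOV r3, #36 → r3=36
MOV r2, #33 → r2=33
MOV r0, #33 → r0=33
AND r5, r3, #127 → r5=36&127=36
LDR r5, [48] → r5=M[48]=33
SUB r2, r0, #12 → r2=33-12=21
STR r5, [32] → M[32]=33
LSL r2, r5, #1 → r2=33<<1=66
ADD r5, r5, #12 → r5=33+12=45
halt.

45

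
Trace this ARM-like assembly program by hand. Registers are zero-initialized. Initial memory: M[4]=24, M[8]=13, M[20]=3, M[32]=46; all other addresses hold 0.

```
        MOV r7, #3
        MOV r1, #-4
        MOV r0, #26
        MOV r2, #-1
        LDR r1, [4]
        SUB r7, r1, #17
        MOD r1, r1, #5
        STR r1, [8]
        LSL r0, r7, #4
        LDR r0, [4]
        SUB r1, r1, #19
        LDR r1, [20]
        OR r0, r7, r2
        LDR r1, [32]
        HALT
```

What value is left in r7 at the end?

MOV r7, #3 → r7=3
MOV r1, #-4 → r1=-4
MOV r0, #26 → r0=26
MOV r2, #-1 → r2=-1
LDR r1, [4] → r1=M[4]=24
SUB r7, r1, #17 → r7=24-17=7
MOD r1, r1, #5 → r1=24%5=4
STR r1, [8] → M[8]=4
LSL r0, r7, #4 → r0=7<<4=112
LDR r0, [4] → r0=M[4]=24
SUB r1, r1, #19 → r1=4-19=-15
LDR r1, [20] → r1=M[20]=3
OR r0, r7, r2 → r0=7|(-1)=-1
LDR r1, [32] → r1=M[32]=46
halt.

7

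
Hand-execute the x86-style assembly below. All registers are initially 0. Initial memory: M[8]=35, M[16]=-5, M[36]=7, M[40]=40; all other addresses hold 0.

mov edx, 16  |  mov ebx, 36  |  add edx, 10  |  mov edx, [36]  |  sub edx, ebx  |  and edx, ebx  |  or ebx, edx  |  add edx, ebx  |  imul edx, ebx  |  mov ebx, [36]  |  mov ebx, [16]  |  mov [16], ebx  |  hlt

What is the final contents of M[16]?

-5

after mov edx, 16: edx=16
after mov ebx, 36: ebx=36
after add edx, 10: edx=16+10=26
after mov edx, [36]: edx=M[36]=7
after sub edx, ebx: edx=7-36=-29
after and edx, ebx: edx=(-29)&36=32
after or ebx, edx: ebx=36|32=36
after add edx, ebx: edx=32+36=68
after imul edx, ebx: edx=68*36=2448
after mov ebx, [36]: ebx=M[36]=7
after mov ebx, [16]: ebx=M[16]=-5
mov [16], ebx → M[16]=-5
halt.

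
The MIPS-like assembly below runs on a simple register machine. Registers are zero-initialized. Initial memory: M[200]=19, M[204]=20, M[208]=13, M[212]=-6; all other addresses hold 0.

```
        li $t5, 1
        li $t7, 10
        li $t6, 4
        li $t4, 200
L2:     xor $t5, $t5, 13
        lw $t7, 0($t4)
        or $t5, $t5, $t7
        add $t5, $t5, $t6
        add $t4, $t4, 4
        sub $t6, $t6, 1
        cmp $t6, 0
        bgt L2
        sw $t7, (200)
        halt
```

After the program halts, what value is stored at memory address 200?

li $t5, 1 → $t5=1
li $t7, 10 → $t7=10
li $t6, 4 → $t6=4
li $t4, 200 → $t4=200
xor $t5, $t5, 13 → $t5=1^13=12
lw $t7, 0($t4) → $t7=M[200]=19
or $t5, $t5, $t7 → $t5=12|19=31
add $t5, $t5, $t6 → $t5=31+4=35
add $t4, $t4, 4 → $t4=200+4=204
sub $t6, $t6, 1 → $t6=4-1=3
cmp $t6, 0  (cmp 3,0)
bgt L2: taken
xor $t5, $t5, 13 → $t5=35^13=46
lw $t7, 0($t4) → $t7=M[204]=20
or $t5, $t5, $t7 → $t5=46|20=62
add $t5, $t5, $t6 → $t5=62+3=65
add $t4, $t4, 4 → $t4=204+4=208
sub $t6, $t6, 1 → $t6=3-1=2
cmp $t6, 0  (cmp 2,0)
bgt L2: taken
xor $t5, $t5, 13 → $t5=65^13=76
lw $t7, 0($t4) → $t7=M[208]=13
or $t5, $t5, $t7 → $t5=76|13=77
add $t5, $t5, $t6 → $t5=77+2=79
add $t4, $t4, 4 → $t4=208+4=212
sub $t6, $t6, 1 → $t6=2-1=1
cmp $t6, 0  (cmp 1,0)
bgt L2: taken
xor $t5, $t5, 13 → $t5=79^13=66
lw $t7, 0($t4) → $t7=M[212]=-6
or $t5, $t5, $t7 → $t5=66|(-6)=-6
add $t5, $t5, $t6 → $t5=(-6)+1=-5
add $t4, $t4, 4 → $t4=212+4=216
sub $t6, $t6, 1 → $t6=1-1=0
cmp $t6, 0  (cmp 0,0)
bgt L2: not taken
sw $t7, (200) → M[200]=-6
halt.

-6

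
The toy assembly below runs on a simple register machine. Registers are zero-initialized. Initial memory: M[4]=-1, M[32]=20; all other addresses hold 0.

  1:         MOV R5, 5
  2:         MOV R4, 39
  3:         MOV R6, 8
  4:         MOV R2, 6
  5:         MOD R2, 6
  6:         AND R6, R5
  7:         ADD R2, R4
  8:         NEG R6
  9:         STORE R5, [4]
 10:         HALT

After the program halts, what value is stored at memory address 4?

5

MOV R5, 5 → R5=5
MOV R4, 39 → R4=39
MOV R6, 8 → R6=8
MOV R2, 6 → R2=6
MOD R2, 6 → R2=6%6=0
AND R6, R5 → R6=8&5=0
ADD R2, R4 → R2=0+39=39
NEG R6 → R6=-(0)=0
STORE R5, [4] → M[4]=5
halt.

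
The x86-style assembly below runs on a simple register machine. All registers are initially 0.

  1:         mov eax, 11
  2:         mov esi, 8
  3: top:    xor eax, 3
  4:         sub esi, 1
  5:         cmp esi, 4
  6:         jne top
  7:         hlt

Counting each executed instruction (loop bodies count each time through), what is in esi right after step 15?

5

mov eax, 11 → eax=11
mov esi, 8 → esi=8
xor eax, 3 → eax=11^3=8
sub esi, 1 → esi=8-1=7
cmp esi, 4  (cmp 7,4)
jne top: taken
xor eax, 3 → eax=8^3=11
sub esi, 1 → esi=7-1=6
cmp esi, 4  (cmp 6,4)
jne top: taken
xor eax, 3 → eax=11^3=8
sub esi, 1 → esi=6-1=5
cmp esi, 4  (cmp 5,4)
jne top: taken
xor eax, 3 → eax=8^3=11
After step 15: esi = 5.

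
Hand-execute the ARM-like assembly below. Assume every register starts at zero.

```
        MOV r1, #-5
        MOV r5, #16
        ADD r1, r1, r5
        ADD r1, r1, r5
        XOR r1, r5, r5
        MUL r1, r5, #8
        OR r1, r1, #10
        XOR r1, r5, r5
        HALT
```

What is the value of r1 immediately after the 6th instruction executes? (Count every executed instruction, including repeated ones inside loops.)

after MOV r1, #-5: r1=-5
after MOV r5, #16: r5=16
after ADD r1, r1, r5: r1=(-5)+16=11
after ADD r1, r1, r5: r1=11+16=27
after XOR r1, r5, r5: r1=16^16=0
after MUL r1, r5, #8: r1=16*8=128
After step 6: r1 = 128.

128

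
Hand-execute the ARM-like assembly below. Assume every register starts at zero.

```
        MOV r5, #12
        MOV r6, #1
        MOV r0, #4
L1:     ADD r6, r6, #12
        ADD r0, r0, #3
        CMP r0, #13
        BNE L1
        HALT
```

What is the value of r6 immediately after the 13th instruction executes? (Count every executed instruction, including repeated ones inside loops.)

MOV r5, #12 → r5=12
MOV r6, #1 → r6=1
MOV r0, #4 → r0=4
ADD r6, r6, #12 → r6=1+12=13
ADD r0, r0, #3 → r0=4+3=7
CMP r0, #13  (cmp 7,13)
BNE L1: taken
ADD r6, r6, #12 → r6=13+12=25
ADD r0, r0, #3 → r0=7+3=10
CMP r0, #13  (cmp 10,13)
BNE L1: taken
ADD r6, r6, #12 → r6=25+12=37
ADD r0, r0, #3 → r0=10+3=13
After step 13: r6 = 37.

37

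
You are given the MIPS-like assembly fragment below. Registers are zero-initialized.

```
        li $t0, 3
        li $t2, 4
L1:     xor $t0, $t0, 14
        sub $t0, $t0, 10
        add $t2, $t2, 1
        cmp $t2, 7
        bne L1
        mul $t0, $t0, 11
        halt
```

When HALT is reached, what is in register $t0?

$t0=3
$t2=4
$t0=3^14=13
$t0=13-10=3
$t2=4+1=5
cmp $t2, 7  (cmp 5,7)
bne L1: taken
$t0=3^14=13
$t0=13-10=3
$t2=5+1=6
cmp $t2, 7  (cmp 6,7)
bne L1: taken
$t0=3^14=13
$t0=13-10=3
$t2=6+1=7
cmp $t2, 7  (cmp 7,7)
bne L1: not taken
$t0=3*11=33
halt.

33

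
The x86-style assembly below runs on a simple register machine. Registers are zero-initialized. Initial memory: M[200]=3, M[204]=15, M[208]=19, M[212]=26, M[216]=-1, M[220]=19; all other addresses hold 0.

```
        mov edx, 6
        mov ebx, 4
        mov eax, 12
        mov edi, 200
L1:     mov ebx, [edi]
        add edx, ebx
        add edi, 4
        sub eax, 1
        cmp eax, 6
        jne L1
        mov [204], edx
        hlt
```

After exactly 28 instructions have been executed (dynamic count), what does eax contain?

after mov edx, 6: edx=6
after mov ebx, 4: ebx=4
after mov eax, 12: eax=12
after mov edi, 200: edi=200
after mov ebx, [edi]: ebx=M[200]=3
after add edx, ebx: edx=6+3=9
after add edi, 4: edi=200+4=204
after sub eax, 1: eax=12-1=11
cmp eax, 6  (cmp 11,6)
jne L1: taken
after mov ebx, [edi]: ebx=M[204]=15
after add edx, ebx: edx=9+15=24
after add edi, 4: edi=204+4=208
after sub eax, 1: eax=11-1=10
cmp eax, 6  (cmp 10,6)
jne L1: taken
after mov ebx, [edi]: ebx=M[208]=19
after add edx, ebx: edx=24+19=43
after add edi, 4: edi=208+4=212
after sub eax, 1: eax=10-1=9
cmp eax, 6  (cmp 9,6)
jne L1: taken
after mov ebx, [edi]: ebx=M[212]=26
after add edx, ebx: edx=43+26=69
after add edi, 4: edi=212+4=216
after sub eax, 1: eax=9-1=8
cmp eax, 6  (cmp 8,6)
jne L1: taken
After step 28: eax = 8.

8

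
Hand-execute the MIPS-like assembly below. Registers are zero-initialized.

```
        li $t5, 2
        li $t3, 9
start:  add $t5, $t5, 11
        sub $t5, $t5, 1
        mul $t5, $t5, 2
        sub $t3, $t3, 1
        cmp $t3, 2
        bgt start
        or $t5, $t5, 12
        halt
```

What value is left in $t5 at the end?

2796

li $t5, 2 → $t5=2
li $t3, 9 → $t3=9
add $t5, $t5, 11 → $t5=2+11=13
sub $t5, $t5, 1 → $t5=13-1=12
mul $t5, $t5, 2 → $t5=12*2=24
sub $t3, $t3, 1 → $t3=9-1=8
cmp $t3, 2  (cmp 8,2)
bgt start: taken
add $t5, $t5, 11 → $t5=24+11=35
sub $t5, $t5, 1 → $t5=35-1=34
mul $t5, $t5, 2 → $t5=34*2=68
sub $t3, $t3, 1 → $t3=8-1=7
cmp $t3, 2  (cmp 7,2)
bgt start: taken
add $t5, $t5, 11 → $t5=68+11=79
sub $t5, $t5, 1 → $t5=79-1=78
mul $t5, $t5, 2 → $t5=78*2=156
sub $t3, $t3, 1 → $t3=7-1=6
cmp $t3, 2  (cmp 6,2)
bgt start: taken
add $t5, $t5, 11 → $t5=156+11=167
sub $t5, $t5, 1 → $t5=167-1=166
mul $t5, $t5, 2 → $t5=166*2=332
sub $t3, $t3, 1 → $t3=6-1=5
cmp $t3, 2  (cmp 5,2)
bgt start: taken
add $t5, $t5, 11 → $t5=332+11=343
sub $t5, $t5, 1 → $t5=343-1=342
mul $t5, $t5, 2 → $t5=342*2=684
sub $t3, $t3, 1 → $t3=5-1=4
cmp $t3, 2  (cmp 4,2)
bgt start: taken
add $t5, $t5, 11 → $t5=684+11=695
sub $t5, $t5, 1 → $t5=695-1=694
mul $t5, $t5, 2 → $t5=694*2=1388
sub $t3, $t3, 1 → $t3=4-1=3
cmp $t3, 2  (cmp 3,2)
bgt start: taken
add $t5, $t5, 11 → $t5=1388+11=1399
sub $t5, $t5, 1 → $t5=1399-1=1398
mul $t5, $t5, 2 → $t5=1398*2=2796
sub $t3, $t3, 1 → $t3=3-1=2
cmp $t3, 2  (cmp 2,2)
bgt start: not taken
or $t5, $t5, 12 → $t5=2796|12=2796
halt.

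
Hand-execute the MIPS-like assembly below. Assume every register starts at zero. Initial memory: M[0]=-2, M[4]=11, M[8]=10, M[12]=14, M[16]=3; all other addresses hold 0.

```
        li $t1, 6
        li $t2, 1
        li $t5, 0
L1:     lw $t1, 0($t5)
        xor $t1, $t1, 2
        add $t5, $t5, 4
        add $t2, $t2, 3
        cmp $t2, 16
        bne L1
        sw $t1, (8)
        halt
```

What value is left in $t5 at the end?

20

li $t1, 6 → $t1=6
li $t2, 1 → $t2=1
li $t5, 0 → $t5=0
lw $t1, 0($t5) → $t1=M[0]=-2
xor $t1, $t1, 2 → $t1=(-2)^2=-4
add $t5, $t5, 4 → $t5=0+4=4
add $t2, $t2, 3 → $t2=1+3=4
cmp $t2, 16  (cmp 4,16)
bne L1: taken
lw $t1, 0($t5) → $t1=M[4]=11
xor $t1, $t1, 2 → $t1=11^2=9
add $t5, $t5, 4 → $t5=4+4=8
add $t2, $t2, 3 → $t2=4+3=7
cmp $t2, 16  (cmp 7,16)
bne L1: taken
lw $t1, 0($t5) → $t1=M[8]=10
xor $t1, $t1, 2 → $t1=10^2=8
add $t5, $t5, 4 → $t5=8+4=12
add $t2, $t2, 3 → $t2=7+3=10
cmp $t2, 16  (cmp 10,16)
bne L1: taken
lw $t1, 0($t5) → $t1=M[12]=14
xor $t1, $t1, 2 → $t1=14^2=12
add $t5, $t5, 4 → $t5=12+4=16
add $t2, $t2, 3 → $t2=10+3=13
cmp $t2, 16  (cmp 13,16)
bne L1: taken
lw $t1, 0($t5) → $t1=M[16]=3
xor $t1, $t1, 2 → $t1=3^2=1
add $t5, $t5, 4 → $t5=16+4=20
add $t2, $t2, 3 → $t2=13+3=16
cmp $t2, 16  (cmp 16,16)
bne L1: not taken
sw $t1, (8) → M[8]=1
halt.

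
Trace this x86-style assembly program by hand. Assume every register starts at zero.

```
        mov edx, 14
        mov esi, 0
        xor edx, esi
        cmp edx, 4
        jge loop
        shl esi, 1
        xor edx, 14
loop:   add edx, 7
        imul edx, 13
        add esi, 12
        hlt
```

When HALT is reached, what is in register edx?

after mov edx, 14: edx=14
after mov esi, 0: esi=0
after xor edx, esi: edx=14^0=14
cmp edx, 4  (cmp 14,4)
jge loop: taken
after add edx, 7: edx=14+7=21
after imul edx, 13: edx=21*13=273
after add esi, 12: esi=0+12=12
halt.

273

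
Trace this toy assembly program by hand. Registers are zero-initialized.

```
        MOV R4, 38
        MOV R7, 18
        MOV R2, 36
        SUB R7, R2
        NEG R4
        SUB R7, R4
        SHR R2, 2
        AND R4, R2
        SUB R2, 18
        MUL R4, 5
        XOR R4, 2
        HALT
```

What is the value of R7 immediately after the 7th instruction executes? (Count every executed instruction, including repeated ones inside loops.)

20

after MOV R4, 38: R4=38
after MOV R7, 18: R7=18
after MOV R2, 36: R2=36
after SUB R7, R2: R7=18-36=-18
after NEG R4: R4=-(38)=-38
after SUB R7, R4: R7=(-18)-(-38)=20
after SHR R2, 2: R2=36>>2=9
After step 7: R7 = 20.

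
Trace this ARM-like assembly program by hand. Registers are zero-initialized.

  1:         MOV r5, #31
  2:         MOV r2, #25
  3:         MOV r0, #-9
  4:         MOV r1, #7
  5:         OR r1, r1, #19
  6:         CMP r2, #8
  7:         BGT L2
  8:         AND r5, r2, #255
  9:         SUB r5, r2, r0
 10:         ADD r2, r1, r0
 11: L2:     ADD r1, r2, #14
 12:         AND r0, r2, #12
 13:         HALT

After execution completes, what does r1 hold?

39

r5=31
r2=25
r0=-9
r1=7
r1=7|19=23
CMP r2, #8  (cmp 25,8)
BGT L2: taken
r1=25+14=39
r0=25&12=8
halt.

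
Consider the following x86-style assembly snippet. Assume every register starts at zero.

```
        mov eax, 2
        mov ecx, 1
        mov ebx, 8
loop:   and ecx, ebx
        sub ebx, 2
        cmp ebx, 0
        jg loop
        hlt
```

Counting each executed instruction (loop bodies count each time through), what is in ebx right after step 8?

mov eax, 2 → eax=2
mov ecx, 1 → ecx=1
mov ebx, 8 → ebx=8
and ecx, ebx → ecx=1&8=0
sub ebx, 2 → ebx=8-2=6
cmp ebx, 0  (cmp 6,0)
jg loop: taken
and ecx, ebx → ecx=0&6=0
After step 8: ebx = 6.

6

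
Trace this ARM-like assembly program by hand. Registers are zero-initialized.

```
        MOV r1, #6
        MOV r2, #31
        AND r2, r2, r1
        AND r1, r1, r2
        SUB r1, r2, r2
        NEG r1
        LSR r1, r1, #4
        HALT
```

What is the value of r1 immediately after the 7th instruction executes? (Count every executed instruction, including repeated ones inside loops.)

after MOV r1, #6: r1=6
after MOV r2, #31: r2=31
after AND r2, r2, r1: r2=31&6=6
after AND r1, r1, r2: r1=6&6=6
after SUB r1, r2, r2: r1=6-6=0
after NEG r1: r1=-(0)=0
after LSR r1, r1, #4: r1=0>>4=0
After step 7: r1 = 0.

0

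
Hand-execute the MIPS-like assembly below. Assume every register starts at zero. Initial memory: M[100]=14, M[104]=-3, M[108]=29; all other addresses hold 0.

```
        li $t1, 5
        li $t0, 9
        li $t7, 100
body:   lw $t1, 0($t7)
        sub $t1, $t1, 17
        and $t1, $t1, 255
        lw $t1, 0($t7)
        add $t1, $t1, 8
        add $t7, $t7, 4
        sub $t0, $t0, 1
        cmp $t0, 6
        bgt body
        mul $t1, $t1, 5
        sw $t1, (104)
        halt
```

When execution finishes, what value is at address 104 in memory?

li $t1, 5 → $t1=5
li $t0, 9 → $t0=9
li $t7, 100 → $t7=100
lw $t1, 0($t7) → $t1=M[100]=14
sub $t1, $t1, 17 → $t1=14-17=-3
and $t1, $t1, 255 → $t1=(-3)&255=253
lw $t1, 0($t7) → $t1=M[100]=14
add $t1, $t1, 8 → $t1=14+8=22
add $t7, $t7, 4 → $t7=100+4=104
sub $t0, $t0, 1 → $t0=9-1=8
cmp $t0, 6  (cmp 8,6)
bgt body: taken
lw $t1, 0($t7) → $t1=M[104]=-3
sub $t1, $t1, 17 → $t1=(-3)-17=-20
and $t1, $t1, 255 → $t1=(-20)&255=236
lw $t1, 0($t7) → $t1=M[104]=-3
add $t1, $t1, 8 → $t1=(-3)+8=5
add $t7, $t7, 4 → $t7=104+4=108
sub $t0, $t0, 1 → $t0=8-1=7
cmp $t0, 6  (cmp 7,6)
bgt body: taken
lw $t1, 0($t7) → $t1=M[108]=29
sub $t1, $t1, 17 → $t1=29-17=12
and $t1, $t1, 255 → $t1=12&255=12
lw $t1, 0($t7) → $t1=M[108]=29
add $t1, $t1, 8 → $t1=29+8=37
add $t7, $t7, 4 → $t7=108+4=112
sub $t0, $t0, 1 → $t0=7-1=6
cmp $t0, 6  (cmp 6,6)
bgt body: not taken
mul $t1, $t1, 5 → $t1=37*5=185
sw $t1, (104) → M[104]=185
halt.

185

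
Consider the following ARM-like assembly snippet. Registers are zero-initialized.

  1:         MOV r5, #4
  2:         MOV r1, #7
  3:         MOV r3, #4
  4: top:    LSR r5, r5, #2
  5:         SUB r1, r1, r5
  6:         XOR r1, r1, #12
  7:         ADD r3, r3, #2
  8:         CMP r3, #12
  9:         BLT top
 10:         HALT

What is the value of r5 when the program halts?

0

r5=4
r1=7
r3=4
r5=4>>2=1
r1=7-1=6
r1=6^12=10
r3=4+2=6
CMP r3, #12  (cmp 6,12)
BLT top: taken
r5=1>>2=0
r1=10-0=10
r1=10^12=6
r3=6+2=8
CMP r3, #12  (cmp 8,12)
BLT top: taken
r5=0>>2=0
r1=6-0=6
r1=6^12=10
r3=8+2=10
CMP r3, #12  (cmp 10,12)
BLT top: taken
r5=0>>2=0
r1=10-0=10
r1=10^12=6
r3=10+2=12
CMP r3, #12  (cmp 12,12)
BLT top: not taken
halt.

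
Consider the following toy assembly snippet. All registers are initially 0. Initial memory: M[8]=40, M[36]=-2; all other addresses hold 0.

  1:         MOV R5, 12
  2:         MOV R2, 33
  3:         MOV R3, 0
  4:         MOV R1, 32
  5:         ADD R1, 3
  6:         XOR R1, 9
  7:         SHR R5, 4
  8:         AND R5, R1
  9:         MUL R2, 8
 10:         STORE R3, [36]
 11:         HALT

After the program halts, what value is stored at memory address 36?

after MOV R5, 12: R5=12
after MOV R2, 33: R2=33
after MOV R3, 0: R3=0
after MOV R1, 32: R1=32
after ADD R1, 3: R1=32+3=35
after XOR R1, 9: R1=35^9=42
after SHR R5, 4: R5=12>>4=0
after AND R5, R1: R5=0&42=0
after MUL R2, 8: R2=33*8=264
STORE R3, [36] → M[36]=0
halt.

0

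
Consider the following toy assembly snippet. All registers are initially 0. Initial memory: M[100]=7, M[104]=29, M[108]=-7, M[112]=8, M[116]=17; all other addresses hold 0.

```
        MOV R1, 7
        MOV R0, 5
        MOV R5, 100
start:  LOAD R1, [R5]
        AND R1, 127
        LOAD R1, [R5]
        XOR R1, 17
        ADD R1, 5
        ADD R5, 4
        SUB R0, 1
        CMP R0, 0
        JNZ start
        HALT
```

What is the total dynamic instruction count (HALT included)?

49

MOV R1, 7 → R1=7
MOV R0, 5 → R0=5
MOV R5, 100 → R5=100
LOAD R1, [R5] → R1=M[100]=7
AND R1, 127 → R1=7&127=7
LOAD R1, [R5] → R1=M[100]=7
XOR R1, 17 → R1=7^17=22
ADD R1, 5 → R1=22+5=27
ADD R5, 4 → R5=100+4=104
SUB R0, 1 → R0=5-1=4
CMP R0, 0  (cmp 4,0)
JNZ start: taken
LOAD R1, [R5] → R1=M[104]=29
AND R1, 127 → R1=29&127=29
LOAD R1, [R5] → R1=M[104]=29
XOR R1, 17 → R1=29^17=12
ADD R1, 5 → R1=12+5=17
ADD R5, 4 → R5=104+4=108
SUB R0, 1 → R0=4-1=3
CMP R0, 0  (cmp 3,0)
JNZ start: taken
LOAD R1, [R5] → R1=M[108]=-7
AND R1, 127 → R1=(-7)&127=121
LOAD R1, [R5] → R1=M[108]=-7
XOR R1, 17 → R1=(-7)^17=-24
ADD R1, 5 → R1=(-24)+5=-19
ADD R5, 4 → R5=108+4=112
SUB R0, 1 → R0=3-1=2
CMP R0, 0  (cmp 2,0)
JNZ start: taken
LOAD R1, [R5] → R1=M[112]=8
AND R1, 127 → R1=8&127=8
LOAD R1, [R5] → R1=M[112]=8
XOR R1, 17 → R1=8^17=25
ADD R1, 5 → R1=25+5=30
ADD R5, 4 → R5=112+4=116
SUB R0, 1 → R0=2-1=1
CMP R0, 0  (cmp 1,0)
JNZ start: taken
LOAD R1, [R5] → R1=M[116]=17
AND R1, 127 → R1=17&127=17
LOAD R1, [R5] → R1=M[116]=17
XOR R1, 17 → R1=17^17=0
ADD R1, 5 → R1=0+5=5
ADD R5, 4 → R5=116+4=120
SUB R0, 1 → R0=1-1=0
CMP R0, 0  (cmp 0,0)
JNZ start: not taken
halt.
Total executed instructions: 49.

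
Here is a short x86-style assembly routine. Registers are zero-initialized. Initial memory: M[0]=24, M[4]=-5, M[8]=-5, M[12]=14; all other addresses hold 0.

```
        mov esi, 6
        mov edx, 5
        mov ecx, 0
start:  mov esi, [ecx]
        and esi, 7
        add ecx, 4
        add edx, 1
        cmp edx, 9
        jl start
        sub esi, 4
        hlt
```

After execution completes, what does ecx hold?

mov esi, 6 → esi=6
mov edx, 5 → edx=5
mov ecx, 0 → ecx=0
mov esi, [ecx] → esi=M[0]=24
and esi, 7 → esi=24&7=0
add ecx, 4 → ecx=0+4=4
add edx, 1 → edx=5+1=6
cmp edx, 9  (cmp 6,9)
jl start: taken
mov esi, [ecx] → esi=M[4]=-5
and esi, 7 → esi=(-5)&7=3
add ecx, 4 → ecx=4+4=8
add edx, 1 → edx=6+1=7
cmp edx, 9  (cmp 7,9)
jl start: taken
mov esi, [ecx] → esi=M[8]=-5
and esi, 7 → esi=(-5)&7=3
add ecx, 4 → ecx=8+4=12
add edx, 1 → edx=7+1=8
cmp edx, 9  (cmp 8,9)
jl start: taken
mov esi, [ecx] → esi=M[12]=14
and esi, 7 → esi=14&7=6
add ecx, 4 → ecx=12+4=16
add edx, 1 → edx=8+1=9
cmp edx, 9  (cmp 9,9)
jl start: not taken
sub esi, 4 → esi=6-4=2
halt.

16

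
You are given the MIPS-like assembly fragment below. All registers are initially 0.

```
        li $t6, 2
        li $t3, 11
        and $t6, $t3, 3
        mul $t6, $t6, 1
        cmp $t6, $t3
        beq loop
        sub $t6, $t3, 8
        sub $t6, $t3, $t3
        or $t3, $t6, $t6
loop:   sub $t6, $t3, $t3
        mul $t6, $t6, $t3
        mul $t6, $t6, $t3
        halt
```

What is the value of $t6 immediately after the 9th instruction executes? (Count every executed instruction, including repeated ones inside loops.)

0

after li $t6, 2: $t6=2
after li $t3, 11: $t3=11
after and $t6, $t3, 3: $t6=11&3=3
after mul $t6, $t6, 1: $t6=3*1=3
cmp $t6, $t3  (cmp 3,11)
beq loop: not taken
after sub $t6, $t3, 8: $t6=11-8=3
after sub $t6, $t3, $t3: $t6=11-11=0
after or $t3, $t6, $t6: $t3=0|0=0
After step 9: $t6 = 0.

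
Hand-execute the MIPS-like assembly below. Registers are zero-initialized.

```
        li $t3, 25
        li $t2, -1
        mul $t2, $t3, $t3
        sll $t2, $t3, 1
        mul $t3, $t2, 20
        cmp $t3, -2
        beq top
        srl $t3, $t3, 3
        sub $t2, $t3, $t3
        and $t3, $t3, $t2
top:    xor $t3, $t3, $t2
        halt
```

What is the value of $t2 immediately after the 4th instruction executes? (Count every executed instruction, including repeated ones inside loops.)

after li $t3, 25: $t3=25
after li $t2, -1: $t2=-1
after mul $t2, $t3, $t3: $t2=25*25=625
after sll $t2, $t3, 1: $t2=25<<1=50
After step 4: $t2 = 50.

50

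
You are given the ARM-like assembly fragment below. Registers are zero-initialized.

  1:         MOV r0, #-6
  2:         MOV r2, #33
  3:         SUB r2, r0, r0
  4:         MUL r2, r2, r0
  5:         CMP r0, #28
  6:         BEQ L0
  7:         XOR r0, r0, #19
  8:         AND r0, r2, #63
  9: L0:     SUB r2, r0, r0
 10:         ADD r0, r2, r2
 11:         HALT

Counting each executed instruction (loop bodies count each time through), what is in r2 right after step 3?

0

r0=-6
r2=33
r2=(-6)-(-6)=0
After step 3: r2 = 0.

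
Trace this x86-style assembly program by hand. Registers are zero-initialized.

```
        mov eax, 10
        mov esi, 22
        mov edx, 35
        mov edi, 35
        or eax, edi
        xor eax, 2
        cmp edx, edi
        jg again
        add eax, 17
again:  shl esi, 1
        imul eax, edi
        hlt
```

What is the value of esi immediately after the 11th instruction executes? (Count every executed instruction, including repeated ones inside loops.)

44

after mov eax, 10: eax=10
after mov esi, 22: esi=22
after mov edx, 35: edx=35
after mov edi, 35: edi=35
after or eax, edi: eax=10|35=43
after xor eax, 2: eax=43^2=41
cmp edx, edi  (cmp 35,35)
jg again: not taken
after add eax, 17: eax=41+17=58
after shl esi, 1: esi=22<<1=44
after imul eax, edi: eax=58*35=2030
After step 11: esi = 44.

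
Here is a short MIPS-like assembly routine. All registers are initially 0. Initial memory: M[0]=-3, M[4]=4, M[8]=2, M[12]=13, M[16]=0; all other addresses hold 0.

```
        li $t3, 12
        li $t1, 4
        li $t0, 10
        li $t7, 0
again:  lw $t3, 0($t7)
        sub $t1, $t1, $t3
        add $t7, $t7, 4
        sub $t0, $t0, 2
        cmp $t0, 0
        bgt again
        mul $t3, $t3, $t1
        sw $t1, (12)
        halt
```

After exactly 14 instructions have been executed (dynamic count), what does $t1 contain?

after li $t3, 12: $t3=12
after li $t1, 4: $t1=4
after li $t0, 10: $t0=10
after li $t7, 0: $t7=0
after lw $t3, 0($t7): $t3=M[0]=-3
after sub $t1, $t1, $t3: $t1=4-(-3)=7
after add $t7, $t7, 4: $t7=0+4=4
after sub $t0, $t0, 2: $t0=10-2=8
cmp $t0, 0  (cmp 8,0)
bgt again: taken
after lw $t3, 0($t7): $t3=M[4]=4
after sub $t1, $t1, $t3: $t1=7-4=3
after add $t7, $t7, 4: $t7=4+4=8
after sub $t0, $t0, 2: $t0=8-2=6
After step 14: $t1 = 3.

3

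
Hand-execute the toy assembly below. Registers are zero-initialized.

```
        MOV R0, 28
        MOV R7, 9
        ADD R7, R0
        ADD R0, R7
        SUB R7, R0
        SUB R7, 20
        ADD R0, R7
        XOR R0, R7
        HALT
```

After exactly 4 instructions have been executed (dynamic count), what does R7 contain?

37

MOV R0, 28 → R0=28
MOV R7, 9 → R7=9
ADD R7, R0 → R7=9+28=37
ADD R0, R7 → R0=28+37=65
After step 4: R7 = 37.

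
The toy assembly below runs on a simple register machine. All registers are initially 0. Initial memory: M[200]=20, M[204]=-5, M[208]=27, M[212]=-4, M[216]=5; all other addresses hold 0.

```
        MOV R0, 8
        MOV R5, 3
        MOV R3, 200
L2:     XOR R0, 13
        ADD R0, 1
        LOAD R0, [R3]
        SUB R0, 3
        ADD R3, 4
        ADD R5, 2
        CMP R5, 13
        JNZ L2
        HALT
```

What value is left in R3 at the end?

220

MOV R0, 8 → R0=8
MOV R5, 3 → R5=3
MOV R3, 200 → R3=200
XOR R0, 13 → R0=8^13=5
ADD R0, 1 → R0=5+1=6
LOAD R0, [R3] → R0=M[200]=20
SUB R0, 3 → R0=20-3=17
ADD R3, 4 → R3=200+4=204
ADD R5, 2 → R5=3+2=5
CMP R5, 13  (cmp 5,13)
JNZ L2: taken
XOR R0, 13 → R0=17^13=28
ADD R0, 1 → R0=28+1=29
LOAD R0, [R3] → R0=M[204]=-5
SUB R0, 3 → R0=(-5)-3=-8
ADD R3, 4 → R3=204+4=208
ADD R5, 2 → R5=5+2=7
CMP R5, 13  (cmp 7,13)
JNZ L2: taken
XOR R0, 13 → R0=(-8)^13=-11
ADD R0, 1 → R0=(-11)+1=-10
LOAD R0, [R3] → R0=M[208]=27
SUB R0, 3 → R0=27-3=24
ADD R3, 4 → R3=208+4=212
ADD R5, 2 → R5=7+2=9
CMP R5, 13  (cmp 9,13)
JNZ L2: taken
XOR R0, 13 → R0=24^13=21
ADD R0, 1 → R0=21+1=22
LOAD R0, [R3] → R0=M[212]=-4
SUB R0, 3 → R0=(-4)-3=-7
ADD R3, 4 → R3=212+4=216
ADD R5, 2 → R5=9+2=11
CMP R5, 13  (cmp 11,13)
JNZ L2: taken
XOR R0, 13 → R0=(-7)^13=-12
ADD R0, 1 → R0=(-12)+1=-11
LOAD R0, [R3] → R0=M[216]=5
SUB R0, 3 → R0=5-3=2
ADD R3, 4 → R3=216+4=220
ADD R5, 2 → R5=11+2=13
CMP R5, 13  (cmp 13,13)
JNZ L2: not taken
halt.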